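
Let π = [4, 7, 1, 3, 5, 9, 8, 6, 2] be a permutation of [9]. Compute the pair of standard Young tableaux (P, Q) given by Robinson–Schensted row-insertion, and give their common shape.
P = [1, 2, 5, 6] / [3, 7, 8] / [4] / [9];  Q = [1, 2, 5, 6] / [3, 4, 7] / [8] / [9];  common shape = (4, 3, 1, 1)

Row-insert the values π_1, π_2, … into P one at a time, bumping the leftmost entry strictly greater than the inserted value down to the next row. The recording tableau Q records, in position (i, j), the step at which that cell was added to P.
  Insert 4 (step 1): P = [4];  Q = [1]
  Insert 7 (step 2): P = [4, 7];  Q = [1, 2]
  Insert 1 (step 3): P = [1, 7] / [4];  Q = [1, 2] / [3]
  Insert 3 (step 4): P = [1, 3] / [4, 7];  Q = [1, 2] / [3, 4]
  Insert 5 (step 5): P = [1, 3, 5] / [4, 7];  Q = [1, 2, 5] / [3, 4]
  Insert 9 (step 6): P = [1, 3, 5, 9] / [4, 7];  Q = [1, 2, 5, 6] / [3, 4]
  Insert 8 (step 7): P = [1, 3, 5, 8] / [4, 7, 9];  Q = [1, 2, 5, 6] / [3, 4, 7]
  Insert 6 (step 8): P = [1, 3, 5, 6] / [4, 7, 8] / [9];  Q = [1, 2, 5, 6] / [3, 4, 7] / [8]
  Insert 2 (step 9): P = [1, 2, 5, 6] / [3, 7, 8] / [4] / [9];  Q = [1, 2, 5, 6] / [3, 4, 7] / [8] / [9]
Final shape: (4, 3, 1, 1).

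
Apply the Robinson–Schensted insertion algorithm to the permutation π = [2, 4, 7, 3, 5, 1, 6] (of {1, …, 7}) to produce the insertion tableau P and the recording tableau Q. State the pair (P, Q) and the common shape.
P = [1, 3, 5, 6] / [2, 7] / [4];  Q = [1, 2, 3, 7] / [4, 5] / [6];  common shape = (4, 2, 1)

Row-insert the values π_1, π_2, … into P one at a time, bumping the leftmost entry strictly greater than the inserted value down to the next row. The recording tableau Q records, in position (i, j), the step at which that cell was added to P.
  Insert 2 (step 1): P = [2];  Q = [1]
  Insert 4 (step 2): P = [2, 4];  Q = [1, 2]
  Insert 7 (step 3): P = [2, 4, 7];  Q = [1, 2, 3]
  Insert 3 (step 4): P = [2, 3, 7] / [4];  Q = [1, 2, 3] / [4]
  Insert 5 (step 5): P = [2, 3, 5] / [4, 7];  Q = [1, 2, 3] / [4, 5]
  Insert 1 (step 6): P = [1, 3, 5] / [2, 7] / [4];  Q = [1, 2, 3] / [4, 5] / [6]
  Insert 6 (step 7): P = [1, 3, 5, 6] / [2, 7] / [4];  Q = [1, 2, 3, 7] / [4, 5] / [6]
Final shape: (4, 2, 1).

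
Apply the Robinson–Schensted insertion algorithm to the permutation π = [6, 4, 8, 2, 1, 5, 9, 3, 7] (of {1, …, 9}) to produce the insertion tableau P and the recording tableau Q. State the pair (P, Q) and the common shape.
P = [1, 3, 7] / [2, 5, 9] / [4, 8] / [6];  Q = [1, 3, 7] / [2, 6, 9] / [4, 8] / [5];  common shape = (3, 3, 2, 1)

Row-insert the values π_1, π_2, … into P one at a time, bumping the leftmost entry strictly greater than the inserted value down to the next row. The recording tableau Q records, in position (i, j), the step at which that cell was added to P.
  Insert 6 (step 1): P = [6];  Q = [1]
  Insert 4 (step 2): P = [4] / [6];  Q = [1] / [2]
  Insert 8 (step 3): P = [4, 8] / [6];  Q = [1, 3] / [2]
  Insert 2 (step 4): P = [2, 8] / [4] / [6];  Q = [1, 3] / [2] / [4]
  Insert 1 (step 5): P = [1, 8] / [2] / [4] / [6];  Q = [1, 3] / [2] / [4] / [5]
  Insert 5 (step 6): P = [1, 5] / [2, 8] / [4] / [6];  Q = [1, 3] / [2, 6] / [4] / [5]
  Insert 9 (step 7): P = [1, 5, 9] / [2, 8] / [4] / [6];  Q = [1, 3, 7] / [2, 6] / [4] / [5]
  Insert 3 (step 8): P = [1, 3, 9] / [2, 5] / [4, 8] / [6];  Q = [1, 3, 7] / [2, 6] / [4, 8] / [5]
  Insert 7 (step 9): P = [1, 3, 7] / [2, 5, 9] / [4, 8] / [6];  Q = [1, 3, 7] / [2, 6, 9] / [4, 8] / [5]
Final shape: (3, 3, 2, 1).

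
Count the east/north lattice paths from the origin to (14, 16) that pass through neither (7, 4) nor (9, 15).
Number of paths = 121104051

Inclusion–exclusion. Total paths: C(30, 14) = 145422675. Through P₁: C(11, 7)·C(19, 7) = 16628040. Through P₂: C(24, 9)·C(6, 5) = 7845024. Since P₁ is strictly southwest of P₂, a monotone path through both must visit P₁ then P₂; paths through both = C(11, 7)·C(13, 2)·C(6, 5) = 154440. Avoid both = 145422675 − 16628040 − 7845024 + 154440 = 121104051.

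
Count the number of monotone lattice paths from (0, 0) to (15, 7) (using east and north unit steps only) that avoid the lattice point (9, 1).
Number of paths = 161304

Total paths from (0, 0) to (15, 7): C(22, 15) = 170544. Paths through (9, 1): (paths (0, 0) → (9, 1)) × (paths (9, 1) → (15, 7)) = C(10, 9) · C(12, 6) = 10 · 924 = 9240. Avoidance count = 170544 − 9240 = 161304.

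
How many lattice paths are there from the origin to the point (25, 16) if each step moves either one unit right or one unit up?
Number of paths = 103077446706

A monotone lattice path from (0, 0) to (25, 16) consists of 25 east steps and 16 north steps in some order, so it is determined by which 25 of the 41 steps are east. The count is C(41, 25) = 103077446706.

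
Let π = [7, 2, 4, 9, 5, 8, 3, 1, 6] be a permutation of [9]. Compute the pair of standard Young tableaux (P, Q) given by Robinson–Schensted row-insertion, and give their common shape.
P = [1, 3, 5, 6] / [2, 8] / [4, 9] / [7];  Q = [1, 3, 4, 6] / [2, 5] / [7, 9] / [8];  common shape = (4, 2, 2, 1)

Row-insert the values π_1, π_2, … into P one at a time, bumping the leftmost entry strictly greater than the inserted value down to the next row. The recording tableau Q records, in position (i, j), the step at which that cell was added to P.
  Insert 7 (step 1): P = [7];  Q = [1]
  Insert 2 (step 2): P = [2] / [7];  Q = [1] / [2]
  Insert 4 (step 3): P = [2, 4] / [7];  Q = [1, 3] / [2]
  Insert 9 (step 4): P = [2, 4, 9] / [7];  Q = [1, 3, 4] / [2]
  Insert 5 (step 5): P = [2, 4, 5] / [7, 9];  Q = [1, 3, 4] / [2, 5]
  Insert 8 (step 6): P = [2, 4, 5, 8] / [7, 9];  Q = [1, 3, 4, 6] / [2, 5]
  Insert 3 (step 7): P = [2, 3, 5, 8] / [4, 9] / [7];  Q = [1, 3, 4, 6] / [2, 5] / [7]
  Insert 1 (step 8): P = [1, 3, 5, 8] / [2, 9] / [4] / [7];  Q = [1, 3, 4, 6] / [2, 5] / [7] / [8]
  Insert 6 (step 9): P = [1, 3, 5, 6] / [2, 8] / [4, 9] / [7];  Q = [1, 3, 4, 6] / [2, 5] / [7, 9] / [8]
Final shape: (4, 2, 2, 1).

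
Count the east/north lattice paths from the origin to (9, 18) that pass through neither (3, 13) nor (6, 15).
Number of paths = 3454825

Inclusion–exclusion. Total paths: C(27, 9) = 4686825. Through P₁: C(16, 3)·C(11, 6) = 258720. Through P₂: C(21, 6)·C(6, 3) = 1085280. Since P₁ is strictly southwest of P₂, a monotone path through both must visit P₁ then P₂; paths through both = C(16, 3)·C(5, 3)·C(6, 3) = 112000. Avoid both = 4686825 − 258720 − 1085280 + 112000 = 3454825.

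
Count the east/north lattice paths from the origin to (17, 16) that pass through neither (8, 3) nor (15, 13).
Number of paths = 742396410

Inclusion–exclusion. Total paths: C(33, 17) = 1166803110. Through P₁: C(11, 8)·C(22, 9) = 82074300. Through P₂: C(28, 15)·C(5, 2) = 374421600. Since P₁ is strictly southwest of P₂, a monotone path through both must visit P₁ then P₂; paths through both = C(11, 8)·C(17, 7)·C(5, 2) = 32089200. Avoid both = 1166803110 − 82074300 − 374421600 + 32089200 = 742396410.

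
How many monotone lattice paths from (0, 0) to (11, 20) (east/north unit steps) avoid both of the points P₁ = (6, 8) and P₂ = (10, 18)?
Number of paths = 35738430

Inclusion–exclusion. Total paths: C(31, 11) = 84672315. Through P₁: C(14, 6)·C(17, 5) = 18582564. Through P₂: C(28, 10)·C(3, 1) = 39369330. Since P₁ is strictly southwest of P₂, a monotone path through both must visit P₁ then P₂; paths through both = C(14, 6)·C(14, 4)·C(3, 1) = 9018009. Avoid both = 84672315 − 18582564 − 39369330 + 9018009 = 35738430.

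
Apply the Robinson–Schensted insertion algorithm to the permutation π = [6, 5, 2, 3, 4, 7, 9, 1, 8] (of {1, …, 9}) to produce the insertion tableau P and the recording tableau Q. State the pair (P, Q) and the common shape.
P = [1, 3, 4, 7, 8] / [2, 9] / [5] / [6];  Q = [1, 4, 5, 6, 7] / [2, 9] / [3] / [8];  common shape = (5, 2, 1, 1)

Row-insert the values π_1, π_2, … into P one at a time, bumping the leftmost entry strictly greater than the inserted value down to the next row. The recording tableau Q records, in position (i, j), the step at which that cell was added to P.
  Insert 6 (step 1): P = [6];  Q = [1]
  Insert 5 (step 2): P = [5] / [6];  Q = [1] / [2]
  Insert 2 (step 3): P = [2] / [5] / [6];  Q = [1] / [2] / [3]
  Insert 3 (step 4): P = [2, 3] / [5] / [6];  Q = [1, 4] / [2] / [3]
  Insert 4 (step 5): P = [2, 3, 4] / [5] / [6];  Q = [1, 4, 5] / [2] / [3]
  Insert 7 (step 6): P = [2, 3, 4, 7] / [5] / [6];  Q = [1, 4, 5, 6] / [2] / [3]
  Insert 9 (step 7): P = [2, 3, 4, 7, 9] / [5] / [6];  Q = [1, 4, 5, 6, 7] / [2] / [3]
  Insert 1 (step 8): P = [1, 3, 4, 7, 9] / [2] / [5] / [6];  Q = [1, 4, 5, 6, 7] / [2] / [3] / [8]
  Insert 8 (step 9): P = [1, 3, 4, 7, 8] / [2, 9] / [5] / [6];  Q = [1, 4, 5, 6, 7] / [2, 9] / [3] / [8]
Final shape: (5, 2, 1, 1).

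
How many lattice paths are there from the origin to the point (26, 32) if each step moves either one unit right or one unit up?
Number of paths = 22150361247847371

A monotone lattice path from (0, 0) to (26, 32) consists of 26 east steps and 32 north steps in some order, so it is determined by which 26 of the 58 steps are east. The count is C(58, 26) = 22150361247847371.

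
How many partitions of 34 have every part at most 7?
p(34, parts ≤ 7) = 3120

Use the recurrence p(n, m) = p(n, m−1) + p(n−m, m): either the largest part is < m (count p(n, m−1)) or the largest part is exactly m (remove one copy of m, count p(n−m, m)). With p(0, ·) = 1 this gives p(34, parts ≤ 7) = 3120. (By conjugating Young diagrams, this also counts partitions of 34 into at most 7 parts.)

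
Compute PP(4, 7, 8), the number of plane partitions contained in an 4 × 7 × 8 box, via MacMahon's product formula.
PP(4, 7, 8) = 1318349483880

Evaluate the triple product over i = 1..4, j = 1..7, k = 1..8. The factors are (2/1) · (3/2) · (4/3) · (5/4) · (6/5) · (7/6) · (8/7) · (9/8) · … (224 factors total). The numerators and denominators telescope so the product is an integer; carrying out the multiplication exactly gives PP(4, 7, 8) = 1318349483880.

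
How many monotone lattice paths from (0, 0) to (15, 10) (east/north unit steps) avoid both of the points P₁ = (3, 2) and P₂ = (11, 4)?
Number of paths = 1816910

Inclusion–exclusion. Total paths: C(25, 15) = 3268760. Through P₁: C(5, 3)·C(20, 12) = 1259700. Through P₂: C(15, 11)·C(10, 4) = 286650. Since P₁ is strictly southwest of P₂, a monotone path through both must visit P₁ then P₂; paths through both = C(5, 3)·C(10, 8)·C(10, 4) = 94500. Avoid both = 3268760 − 1259700 − 286650 + 94500 = 1816910.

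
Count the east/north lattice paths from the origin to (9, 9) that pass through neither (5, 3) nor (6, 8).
Number of paths = 26192

Inclusion–exclusion. Total paths: C(18, 9) = 48620. Through P₁: C(8, 5)·C(10, 4) = 11760. Through P₂: C(14, 6)·C(4, 3) = 12012. Since P₁ is strictly southwest of P₂, a monotone path through both must visit P₁ then P₂; paths through both = C(8, 5)·C(6, 1)·C(4, 3) = 1344. Avoid both = 48620 − 11760 − 12012 + 1344 = 26192.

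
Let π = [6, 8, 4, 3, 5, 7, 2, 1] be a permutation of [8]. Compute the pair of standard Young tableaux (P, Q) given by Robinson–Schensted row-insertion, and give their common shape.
P = [1, 5, 7] / [2, 8] / [3] / [4] / [6];  Q = [1, 2, 6] / [3, 5] / [4] / [7] / [8];  common shape = (3, 2, 1, 1, 1)

Row-insert the values π_1, π_2, … into P one at a time, bumping the leftmost entry strictly greater than the inserted value down to the next row. The recording tableau Q records, in position (i, j), the step at which that cell was added to P.
  Insert 6 (step 1): P = [6];  Q = [1]
  Insert 8 (step 2): P = [6, 8];  Q = [1, 2]
  Insert 4 (step 3): P = [4, 8] / [6];  Q = [1, 2] / [3]
  Insert 3 (step 4): P = [3, 8] / [4] / [6];  Q = [1, 2] / [3] / [4]
  Insert 5 (step 5): P = [3, 5] / [4, 8] / [6];  Q = [1, 2] / [3, 5] / [4]
  Insert 7 (step 6): P = [3, 5, 7] / [4, 8] / [6];  Q = [1, 2, 6] / [3, 5] / [4]
  Insert 2 (step 7): P = [2, 5, 7] / [3, 8] / [4] / [6];  Q = [1, 2, 6] / [3, 5] / [4] / [7]
  Insert 1 (step 8): P = [1, 5, 7] / [2, 8] / [3] / [4] / [6];  Q = [1, 2, 6] / [3, 5] / [4] / [7] / [8]
Final shape: (3, 2, 1, 1, 1).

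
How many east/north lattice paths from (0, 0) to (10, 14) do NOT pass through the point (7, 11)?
Number of paths = 1324776

Total paths from (0, 0) to (10, 14): C(24, 10) = 1961256. Paths through (7, 11): (paths (0, 0) → (7, 11)) × (paths (7, 11) → (10, 14)) = C(18, 7) · C(6, 3) = 31824 · 20 = 636480. Avoidance count = 1961256 − 636480 = 1324776.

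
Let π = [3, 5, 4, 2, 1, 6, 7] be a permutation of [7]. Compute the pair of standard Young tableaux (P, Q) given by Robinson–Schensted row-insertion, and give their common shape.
P = [1, 4, 6, 7] / [2] / [3] / [5];  Q = [1, 2, 6, 7] / [3] / [4] / [5];  common shape = (4, 1, 1, 1)

Row-insert the values π_1, π_2, … into P one at a time, bumping the leftmost entry strictly greater than the inserted value down to the next row. The recording tableau Q records, in position (i, j), the step at which that cell was added to P.
  Insert 3 (step 1): P = [3];  Q = [1]
  Insert 5 (step 2): P = [3, 5];  Q = [1, 2]
  Insert 4 (step 3): P = [3, 4] / [5];  Q = [1, 2] / [3]
  Insert 2 (step 4): P = [2, 4] / [3] / [5];  Q = [1, 2] / [3] / [4]
  Insert 1 (step 5): P = [1, 4] / [2] / [3] / [5];  Q = [1, 2] / [3] / [4] / [5]
  Insert 6 (step 6): P = [1, 4, 6] / [2] / [3] / [5];  Q = [1, 2, 6] / [3] / [4] / [5]
  Insert 7 (step 7): P = [1, 4, 6, 7] / [2] / [3] / [5];  Q = [1, 2, 6, 7] / [3] / [4] / [5]
Final shape: (4, 1, 1, 1).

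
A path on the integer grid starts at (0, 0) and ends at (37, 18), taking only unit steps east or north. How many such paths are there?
Number of paths = 144079707346575

A monotone lattice path from (0, 0) to (37, 18) consists of 37 east steps and 18 north steps in some order, so it is determined by which 37 of the 55 steps are east. The count is C(55, 37) = 144079707346575.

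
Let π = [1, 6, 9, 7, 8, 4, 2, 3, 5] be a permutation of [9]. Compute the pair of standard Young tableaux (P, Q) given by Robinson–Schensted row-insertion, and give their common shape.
P = [1, 2, 3, 5] / [4, 7, 8] / [6] / [9];  Q = [1, 2, 3, 5] / [4, 8, 9] / [6] / [7];  common shape = (4, 3, 1, 1)

Row-insert the values π_1, π_2, … into P one at a time, bumping the leftmost entry strictly greater than the inserted value down to the next row. The recording tableau Q records, in position (i, j), the step at which that cell was added to P.
  Insert 1 (step 1): P = [1];  Q = [1]
  Insert 6 (step 2): P = [1, 6];  Q = [1, 2]
  Insert 9 (step 3): P = [1, 6, 9];  Q = [1, 2, 3]
  Insert 7 (step 4): P = [1, 6, 7] / [9];  Q = [1, 2, 3] / [4]
  Insert 8 (step 5): P = [1, 6, 7, 8] / [9];  Q = [1, 2, 3, 5] / [4]
  Insert 4 (step 6): P = [1, 4, 7, 8] / [6] / [9];  Q = [1, 2, 3, 5] / [4] / [6]
  Insert 2 (step 7): P = [1, 2, 7, 8] / [4] / [6] / [9];  Q = [1, 2, 3, 5] / [4] / [6] / [7]
  Insert 3 (step 8): P = [1, 2, 3, 8] / [4, 7] / [6] / [9];  Q = [1, 2, 3, 5] / [4, 8] / [6] / [7]
  Insert 5 (step 9): P = [1, 2, 3, 5] / [4, 7, 8] / [6] / [9];  Q = [1, 2, 3, 5] / [4, 8, 9] / [6] / [7]
Final shape: (4, 3, 1, 1).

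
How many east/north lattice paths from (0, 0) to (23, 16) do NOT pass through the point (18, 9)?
Number of paths = 33999295590

Total paths from (0, 0) to (23, 16): C(39, 23) = 37711260990. Paths through (18, 9): (paths (0, 0) → (18, 9)) × (paths (18, 9) → (23, 16)) = C(27, 18) · C(12, 5) = 4686825 · 792 = 3711965400. Avoidance count = 37711260990 − 3711965400 = 33999295590.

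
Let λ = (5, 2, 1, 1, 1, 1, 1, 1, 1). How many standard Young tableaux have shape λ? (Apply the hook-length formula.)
# SYT of shape (5, 2, 1, 1, 1, 1, 1, 1, 1) = 4928

Hook-length formula: f^λ = n! / Π hook(c), product over all cells c of the Young diagram. For λ = (5, 2, 1, 1, 1, 1, 1, 1, 1), n = 14 boxes. Hook lengths by row (left-to-right, top-to-bottom): [13, 5, 3, 2, 1]; [9, 1]; [7]; [6]; [5]; [4]; [3]; [2]; [1]. Product of hooks = 17690400. So f^λ = 14! / 17690400 = 87178291200 / 17690400 = 4928.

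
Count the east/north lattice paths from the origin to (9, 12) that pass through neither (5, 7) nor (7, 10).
Number of paths = 124970

Inclusion–exclusion. Total paths: C(21, 9) = 293930. Through P₁: C(12, 5)·C(9, 4) = 99792. Through P₂: C(17, 7)·C(4, 2) = 116688. Since P₁ is strictly southwest of P₂, a monotone path through both must visit P₁ then P₂; paths through both = C(12, 5)·C(5, 2)·C(4, 2) = 47520. Avoid both = 293930 − 99792 − 116688 + 47520 = 124970.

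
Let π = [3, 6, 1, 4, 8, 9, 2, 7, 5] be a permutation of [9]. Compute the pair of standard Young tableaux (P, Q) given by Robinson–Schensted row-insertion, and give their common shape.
P = [1, 2, 5, 9] / [3, 4, 7] / [6, 8];  Q = [1, 2, 5, 6] / [3, 4, 8] / [7, 9];  common shape = (4, 3, 2)

Row-insert the values π_1, π_2, … into P one at a time, bumping the leftmost entry strictly greater than the inserted value down to the next row. The recording tableau Q records, in position (i, j), the step at which that cell was added to P.
  Insert 3 (step 1): P = [3];  Q = [1]
  Insert 6 (step 2): P = [3, 6];  Q = [1, 2]
  Insert 1 (step 3): P = [1, 6] / [3];  Q = [1, 2] / [3]
  Insert 4 (step 4): P = [1, 4] / [3, 6];  Q = [1, 2] / [3, 4]
  Insert 8 (step 5): P = [1, 4, 8] / [3, 6];  Q = [1, 2, 5] / [3, 4]
  Insert 9 (step 6): P = [1, 4, 8, 9] / [3, 6];  Q = [1, 2, 5, 6] / [3, 4]
  Insert 2 (step 7): P = [1, 2, 8, 9] / [3, 4] / [6];  Q = [1, 2, 5, 6] / [3, 4] / [7]
  Insert 7 (step 8): P = [1, 2, 7, 9] / [3, 4, 8] / [6];  Q = [1, 2, 5, 6] / [3, 4, 8] / [7]
  Insert 5 (step 9): P = [1, 2, 5, 9] / [3, 4, 7] / [6, 8];  Q = [1, 2, 5, 6] / [3, 4, 8] / [7, 9]
Final shape: (4, 3, 2).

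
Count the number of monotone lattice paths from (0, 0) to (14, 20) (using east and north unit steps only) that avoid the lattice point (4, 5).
Number of paths = 980111880

Total paths from (0, 0) to (14, 20): C(34, 14) = 1391975640. Paths through (4, 5): (paths (0, 0) → (4, 5)) × (paths (4, 5) → (14, 20)) = C(9, 4) · C(25, 10) = 126 · 3268760 = 411863760. Avoidance count = 1391975640 − 411863760 = 980111880.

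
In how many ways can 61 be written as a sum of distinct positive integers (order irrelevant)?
q(61) = 12076

A partition into distinct parts is a strictly decreasing sequence summing to n. The recurrence d(n, m) = d(n, m−1) + d(n−m, m−1) (use part m at most once) with q(n) = d(n, n) gives q(61) = 12076. (Euler's theorem: # distinct-part partitions = # odd-part partitions.)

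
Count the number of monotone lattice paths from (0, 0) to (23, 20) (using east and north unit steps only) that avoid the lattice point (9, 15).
Number of paths = 945363261708

Total paths from (0, 0) to (23, 20): C(43, 23) = 960566918220. Paths through (9, 15): (paths (0, 0) → (9, 15)) × (paths (9, 15) → (23, 20)) = C(24, 9) · C(19, 14) = 1307504 · 11628 = 15203656512. Avoidance count = 960566918220 − 15203656512 = 945363261708.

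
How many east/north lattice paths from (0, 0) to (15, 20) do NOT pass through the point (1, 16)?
Number of paths = 3247891140

Total paths from (0, 0) to (15, 20): C(35, 15) = 3247943160. Paths through (1, 16): (paths (0, 0) → (1, 16)) × (paths (1, 16) → (15, 20)) = C(17, 1) · C(18, 14) = 17 · 3060 = 52020. Avoidance count = 3247943160 − 52020 = 3247891140.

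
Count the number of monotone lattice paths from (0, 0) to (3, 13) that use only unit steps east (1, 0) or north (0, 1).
Number of paths = 560

A monotone lattice path from (0, 0) to (3, 13) consists of 3 east steps and 13 north steps in some order, so it is determined by which 3 of the 16 steps are east. The count is C(16, 3) = 560.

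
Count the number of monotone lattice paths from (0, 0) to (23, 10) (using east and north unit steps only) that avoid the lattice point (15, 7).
Number of paths = 64421280

Total paths from (0, 0) to (23, 10): C(33, 23) = 92561040. Paths through (15, 7): (paths (0, 0) → (15, 7)) × (paths (15, 7) → (23, 10)) = C(22, 15) · C(11, 8) = 170544 · 165 = 28139760. Avoidance count = 92561040 − 28139760 = 64421280.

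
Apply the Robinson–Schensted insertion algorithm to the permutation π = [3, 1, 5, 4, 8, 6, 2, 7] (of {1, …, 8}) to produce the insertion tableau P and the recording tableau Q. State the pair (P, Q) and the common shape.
P = [1, 2, 6, 7] / [3, 4, 8] / [5];  Q = [1, 3, 5, 8] / [2, 4, 6] / [7];  common shape = (4, 3, 1)

Row-insert the values π_1, π_2, … into P one at a time, bumping the leftmost entry strictly greater than the inserted value down to the next row. The recording tableau Q records, in position (i, j), the step at which that cell was added to P.
  Insert 3 (step 1): P = [3];  Q = [1]
  Insert 1 (step 2): P = [1] / [3];  Q = [1] / [2]
  Insert 5 (step 3): P = [1, 5] / [3];  Q = [1, 3] / [2]
  Insert 4 (step 4): P = [1, 4] / [3, 5];  Q = [1, 3] / [2, 4]
  Insert 8 (step 5): P = [1, 4, 8] / [3, 5];  Q = [1, 3, 5] / [2, 4]
  Insert 6 (step 6): P = [1, 4, 6] / [3, 5, 8];  Q = [1, 3, 5] / [2, 4, 6]
  Insert 2 (step 7): P = [1, 2, 6] / [3, 4, 8] / [5];  Q = [1, 3, 5] / [2, 4, 6] / [7]
  Insert 7 (step 8): P = [1, 2, 6, 7] / [3, 4, 8] / [5];  Q = [1, 3, 5, 8] / [2, 4, 6] / [7]
Final shape: (4, 3, 1).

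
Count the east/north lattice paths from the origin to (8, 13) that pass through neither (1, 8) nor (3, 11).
Number of paths = 190608

Inclusion–exclusion. Total paths: C(21, 8) = 203490. Through P₁: C(9, 1)·C(12, 7) = 7128. Through P₂: C(14, 3)·C(7, 5) = 7644. Since P₁ is strictly southwest of P₂, a monotone path through both must visit P₁ then P₂; paths through both = C(9, 1)·C(5, 2)·C(7, 5) = 1890. Avoid both = 203490 − 7128 − 7644 + 1890 = 190608.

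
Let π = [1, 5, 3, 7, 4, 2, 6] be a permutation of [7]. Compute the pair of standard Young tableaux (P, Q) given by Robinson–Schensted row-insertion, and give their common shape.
P = [1, 2, 4, 6] / [3, 7] / [5];  Q = [1, 2, 4, 7] / [3, 5] / [6];  common shape = (4, 2, 1)

Row-insert the values π_1, π_2, … into P one at a time, bumping the leftmost entry strictly greater than the inserted value down to the next row. The recording tableau Q records, in position (i, j), the step at which that cell was added to P.
  Insert 1 (step 1): P = [1];  Q = [1]
  Insert 5 (step 2): P = [1, 5];  Q = [1, 2]
  Insert 3 (step 3): P = [1, 3] / [5];  Q = [1, 2] / [3]
  Insert 7 (step 4): P = [1, 3, 7] / [5];  Q = [1, 2, 4] / [3]
  Insert 4 (step 5): P = [1, 3, 4] / [5, 7];  Q = [1, 2, 4] / [3, 5]
  Insert 2 (step 6): P = [1, 2, 4] / [3, 7] / [5];  Q = [1, 2, 4] / [3, 5] / [6]
  Insert 6 (step 7): P = [1, 2, 4, 6] / [3, 7] / [5];  Q = [1, 2, 4, 7] / [3, 5] / [6]
Final shape: (4, 2, 1).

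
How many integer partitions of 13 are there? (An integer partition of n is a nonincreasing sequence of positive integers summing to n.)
p(13) = 101

Compute p(n) via the recurrence p(n, m) = p(n, m−1) + p(n−m, m), where p(n, m) counts partitions of n with all parts ≤ m and p(n) = p(n, n). The base cases are p(0, m) = 1 and p(n, 0) = 0 for n > 0. Filling the table yields p(13) = 101. (Euler's pentagonal recurrence is an alternative.)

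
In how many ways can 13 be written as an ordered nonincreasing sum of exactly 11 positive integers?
p(13, 11 parts) = 2

Partitions of n into exactly k parts ↔ partitions of n − k into at most k parts (subtract 1 from each part). For n = 13, k = 11, the partitions are: 3+1+1+1+1+1+1+1+1+1+1, 2+2+1+1+1+1+1+1+1+1+1. Count = 2.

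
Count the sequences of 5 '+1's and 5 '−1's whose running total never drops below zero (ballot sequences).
C_5 = 42

These ballot sequences are counted by the Catalan number C_n = (1/(n + 1)) · C(2n, n). For n = 5: C_5 = (1/6) · C(10, 5) = 252/6 = 42.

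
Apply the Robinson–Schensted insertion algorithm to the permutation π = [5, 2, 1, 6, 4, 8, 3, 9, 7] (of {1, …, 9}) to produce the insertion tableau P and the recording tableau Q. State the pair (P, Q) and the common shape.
P = [1, 3, 7, 9] / [2, 4, 8] / [5, 6];  Q = [1, 4, 6, 8] / [2, 5, 9] / [3, 7];  common shape = (4, 3, 2)

Row-insert the values π_1, π_2, … into P one at a time, bumping the leftmost entry strictly greater than the inserted value down to the next row. The recording tableau Q records, in position (i, j), the step at which that cell was added to P.
  Insert 5 (step 1): P = [5];  Q = [1]
  Insert 2 (step 2): P = [2] / [5];  Q = [1] / [2]
  Insert 1 (step 3): P = [1] / [2] / [5];  Q = [1] / [2] / [3]
  Insert 6 (step 4): P = [1, 6] / [2] / [5];  Q = [1, 4] / [2] / [3]
  Insert 4 (step 5): P = [1, 4] / [2, 6] / [5];  Q = [1, 4] / [2, 5] / [3]
  Insert 8 (step 6): P = [1, 4, 8] / [2, 6] / [5];  Q = [1, 4, 6] / [2, 5] / [3]
  Insert 3 (step 7): P = [1, 3, 8] / [2, 4] / [5, 6];  Q = [1, 4, 6] / [2, 5] / [3, 7]
  Insert 9 (step 8): P = [1, 3, 8, 9] / [2, 4] / [5, 6];  Q = [1, 4, 6, 8] / [2, 5] / [3, 7]
  Insert 7 (step 9): P = [1, 3, 7, 9] / [2, 4, 8] / [5, 6];  Q = [1, 4, 6, 8] / [2, 5, 9] / [3, 7]
Final shape: (4, 3, 2).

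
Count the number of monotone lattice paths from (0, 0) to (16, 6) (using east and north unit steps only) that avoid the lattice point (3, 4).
Number of paths = 70938

Total paths from (0, 0) to (16, 6): C(22, 16) = 74613. Paths through (3, 4): (paths (0, 0) → (3, 4)) × (paths (3, 4) → (16, 6)) = C(7, 3) · C(15, 13) = 35 · 105 = 3675. Avoidance count = 74613 − 3675 = 70938.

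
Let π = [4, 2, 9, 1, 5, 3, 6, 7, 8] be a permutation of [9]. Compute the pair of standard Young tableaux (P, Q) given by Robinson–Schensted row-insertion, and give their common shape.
P = [1, 3, 6, 7, 8] / [2, 5] / [4, 9];  Q = [1, 3, 7, 8, 9] / [2, 5] / [4, 6];  common shape = (5, 2, 2)

Row-insert the values π_1, π_2, … into P one at a time, bumping the leftmost entry strictly greater than the inserted value down to the next row. The recording tableau Q records, in position (i, j), the step at which that cell was added to P.
  Insert 4 (step 1): P = [4];  Q = [1]
  Insert 2 (step 2): P = [2] / [4];  Q = [1] / [2]
  Insert 9 (step 3): P = [2, 9] / [4];  Q = [1, 3] / [2]
  Insert 1 (step 4): P = [1, 9] / [2] / [4];  Q = [1, 3] / [2] / [4]
  Insert 5 (step 5): P = [1, 5] / [2, 9] / [4];  Q = [1, 3] / [2, 5] / [4]
  Insert 3 (step 6): P = [1, 3] / [2, 5] / [4, 9];  Q = [1, 3] / [2, 5] / [4, 6]
  Insert 6 (step 7): P = [1, 3, 6] / [2, 5] / [4, 9];  Q = [1, 3, 7] / [2, 5] / [4, 6]
  Insert 7 (step 8): P = [1, 3, 6, 7] / [2, 5] / [4, 9];  Q = [1, 3, 7, 8] / [2, 5] / [4, 6]
  Insert 8 (step 9): P = [1, 3, 6, 7, 8] / [2, 5] / [4, 9];  Q = [1, 3, 7, 8, 9] / [2, 5] / [4, 6]
Final shape: (5, 2, 2).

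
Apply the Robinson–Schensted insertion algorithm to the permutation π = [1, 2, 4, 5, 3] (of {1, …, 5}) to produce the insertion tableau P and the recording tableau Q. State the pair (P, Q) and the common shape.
P = [1, 2, 3, 5] / [4];  Q = [1, 2, 3, 4] / [5];  common shape = (4, 1)

Row-insert the values π_1, π_2, … into P one at a time, bumping the leftmost entry strictly greater than the inserted value down to the next row. The recording tableau Q records, in position (i, j), the step at which that cell was added to P.
  Insert 1 (step 1): P = [1];  Q = [1]
  Insert 2 (step 2): P = [1, 2];  Q = [1, 2]
  Insert 4 (step 3): P = [1, 2, 4];  Q = [1, 2, 3]
  Insert 5 (step 4): P = [1, 2, 4, 5];  Q = [1, 2, 3, 4]
  Insert 3 (step 5): P = [1, 2, 3, 5] / [4];  Q = [1, 2, 3, 4] / [5]
Final shape: (4, 1).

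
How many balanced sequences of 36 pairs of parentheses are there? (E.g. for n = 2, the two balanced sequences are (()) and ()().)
C_36 = 11959798385860453492

These balanced parentheses are counted by the Catalan number C_n = (1/(n + 1)) · C(2n, n). For n = 36: C_36 = (1/37) · C(72, 36) = 442512540276836779204/37 = 11959798385860453492.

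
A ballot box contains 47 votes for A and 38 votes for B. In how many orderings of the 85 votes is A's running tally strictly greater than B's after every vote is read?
Strict-lead orderings = 220515164748438200943120

Total orderings of the 85 votes with 47 for A: C(85, 47) = 2082643222624138564462800. By the Bertrand ballot formula (Cycle Lemma / reflection principle), the number of orderings in which A is strictly ahead of B throughout is (p − q)/(p + q) · C(p + q, p) = (47 − 38)/(47 + 38) · 2082643222624138564462800 = 220515164748438200943120.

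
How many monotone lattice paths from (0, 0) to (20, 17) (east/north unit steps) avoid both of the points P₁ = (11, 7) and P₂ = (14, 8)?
Number of paths = 12002198868

Inclusion–exclusion. Total paths: C(37, 20) = 15905368710. Through P₁: C(18, 11)·C(19, 9) = 2939837472. Through P₂: C(22, 14)·C(15, 6) = 1600448850. Since P₁ is strictly southwest of P₂, a monotone path through both must visit P₁ then P₂; paths through both = C(18, 11)·C(4, 3)·C(15, 6) = 637116480. Avoid both = 15905368710 − 2939837472 − 1600448850 + 637116480 = 12002198868.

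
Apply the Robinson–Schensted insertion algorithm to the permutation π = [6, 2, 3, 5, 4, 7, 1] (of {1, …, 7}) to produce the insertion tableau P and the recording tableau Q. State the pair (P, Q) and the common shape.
P = [1, 3, 4, 7] / [2] / [5] / [6];  Q = [1, 3, 4, 6] / [2] / [5] / [7];  common shape = (4, 1, 1, 1)

Row-insert the values π_1, π_2, … into P one at a time, bumping the leftmost entry strictly greater than the inserted value down to the next row. The recording tableau Q records, in position (i, j), the step at which that cell was added to P.
  Insert 6 (step 1): P = [6];  Q = [1]
  Insert 2 (step 2): P = [2] / [6];  Q = [1] / [2]
  Insert 3 (step 3): P = [2, 3] / [6];  Q = [1, 3] / [2]
  Insert 5 (step 4): P = [2, 3, 5] / [6];  Q = [1, 3, 4] / [2]
  Insert 4 (step 5): P = [2, 3, 4] / [5] / [6];  Q = [1, 3, 4] / [2] / [5]
  Insert 7 (step 6): P = [2, 3, 4, 7] / [5] / [6];  Q = [1, 3, 4, 6] / [2] / [5]
  Insert 1 (step 7): P = [1, 3, 4, 7] / [2] / [5] / [6];  Q = [1, 3, 4, 6] / [2] / [5] / [7]
Final shape: (4, 1, 1, 1).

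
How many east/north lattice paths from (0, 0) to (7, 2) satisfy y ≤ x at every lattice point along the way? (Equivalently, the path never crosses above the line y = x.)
Number of paths = 27

By the reflection principle (André's argument), the number of monotone paths to (7, 2) with n ≤ m that never go above y = x is C(9, 7) − C(9, 8) = 36 − 9 = 27.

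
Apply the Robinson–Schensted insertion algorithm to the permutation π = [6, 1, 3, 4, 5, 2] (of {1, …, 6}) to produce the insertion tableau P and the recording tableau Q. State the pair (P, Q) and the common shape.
P = [1, 2, 4, 5] / [3] / [6];  Q = [1, 3, 4, 5] / [2] / [6];  common shape = (4, 1, 1)

Row-insert the values π_1, π_2, … into P one at a time, bumping the leftmost entry strictly greater than the inserted value down to the next row. The recording tableau Q records, in position (i, j), the step at which that cell was added to P.
  Insert 6 (step 1): P = [6];  Q = [1]
  Insert 1 (step 2): P = [1] / [6];  Q = [1] / [2]
  Insert 3 (step 3): P = [1, 3] / [6];  Q = [1, 3] / [2]
  Insert 4 (step 4): P = [1, 3, 4] / [6];  Q = [1, 3, 4] / [2]
  Insert 5 (step 5): P = [1, 3, 4, 5] / [6];  Q = [1, 3, 4, 5] / [2]
  Insert 2 (step 6): P = [1, 2, 4, 5] / [3] / [6];  Q = [1, 3, 4, 5] / [2] / [6]
Final shape: (4, 1, 1).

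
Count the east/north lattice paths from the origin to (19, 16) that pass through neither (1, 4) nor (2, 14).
Number of paths = 3627451710

Inclusion–exclusion. Total paths: C(35, 19) = 4059928950. Through P₁: C(5, 1)·C(30, 18) = 432466125. Through P₂: C(16, 2)·C(19, 17) = 20520. Since P₁ is strictly southwest of P₂, a monotone path through both must visit P₁ then P₂; paths through both = C(5, 1)·C(11, 1)·C(19, 17) = 9405. Avoid both = 4059928950 − 432466125 − 20520 + 9405 = 3627451710.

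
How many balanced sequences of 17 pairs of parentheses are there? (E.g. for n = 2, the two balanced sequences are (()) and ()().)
C_17 = 129644790

These balanced parentheses are counted by the Catalan number C_n = (1/(n + 1)) · C(2n, n). For n = 17: C_17 = (1/18) · C(34, 17) = 2333606220/18 = 129644790.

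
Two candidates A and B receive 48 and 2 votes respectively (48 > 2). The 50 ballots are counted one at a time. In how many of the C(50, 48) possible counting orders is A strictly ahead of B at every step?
Strict-lead orderings = 1127

Total orderings of the 50 votes with 48 for A: C(50, 48) = 1225. By the Bertrand ballot formula (Cycle Lemma / reflection principle), the number of orderings in which A is strictly ahead of B throughout is (p − q)/(p + q) · C(p + q, p) = (48 − 2)/(48 + 2) · 1225 = 1127.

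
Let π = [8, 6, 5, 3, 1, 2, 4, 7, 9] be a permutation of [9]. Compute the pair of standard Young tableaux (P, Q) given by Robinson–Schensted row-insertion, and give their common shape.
P = [1, 2, 4, 7, 9] / [3] / [5] / [6] / [8];  Q = [1, 6, 7, 8, 9] / [2] / [3] / [4] / [5];  common shape = (5, 1, 1, 1, 1)

Row-insert the values π_1, π_2, … into P one at a time, bumping the leftmost entry strictly greater than the inserted value down to the next row. The recording tableau Q records, in position (i, j), the step at which that cell was added to P.
  Insert 8 (step 1): P = [8];  Q = [1]
  Insert 6 (step 2): P = [6] / [8];  Q = [1] / [2]
  Insert 5 (step 3): P = [5] / [6] / [8];  Q = [1] / [2] / [3]
  Insert 3 (step 4): P = [3] / [5] / [6] / [8];  Q = [1] / [2] / [3] / [4]
  Insert 1 (step 5): P = [1] / [3] / [5] / [6] / [8];  Q = [1] / [2] / [3] / [4] / [5]
  Insert 2 (step 6): P = [1, 2] / [3] / [5] / [6] / [8];  Q = [1, 6] / [2] / [3] / [4] / [5]
  Insert 4 (step 7): P = [1, 2, 4] / [3] / [5] / [6] / [8];  Q = [1, 6, 7] / [2] / [3] / [4] / [5]
  Insert 7 (step 8): P = [1, 2, 4, 7] / [3] / [5] / [6] / [8];  Q = [1, 6, 7, 8] / [2] / [3] / [4] / [5]
  Insert 9 (step 9): P = [1, 2, 4, 7, 9] / [3] / [5] / [6] / [8];  Q = [1, 6, 7, 8, 9] / [2] / [3] / [4] / [5]
Final shape: (5, 1, 1, 1, 1).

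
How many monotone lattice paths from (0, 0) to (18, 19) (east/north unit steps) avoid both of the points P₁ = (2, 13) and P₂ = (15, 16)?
Number of paths = 11655169635

Inclusion–exclusion. Total paths: C(37, 18) = 17672631900. Through P₁: C(15, 2)·C(22, 16) = 7834365. Through P₂: C(31, 15)·C(6, 3) = 6010803900. Since P₁ is strictly southwest of P₂, a monotone path through both must visit P₁ then P₂; paths through both = C(15, 2)·C(16, 13)·C(6, 3) = 1176000. Avoid both = 17672631900 − 7834365 − 6010803900 + 1176000 = 11655169635.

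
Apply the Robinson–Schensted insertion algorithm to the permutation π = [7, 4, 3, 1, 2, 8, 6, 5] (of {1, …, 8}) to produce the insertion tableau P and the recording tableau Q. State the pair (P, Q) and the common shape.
P = [1, 2, 5] / [3, 6] / [4, 8] / [7];  Q = [1, 5, 6] / [2, 7] / [3, 8] / [4];  common shape = (3, 2, 2, 1)

Row-insert the values π_1, π_2, … into P one at a time, bumping the leftmost entry strictly greater than the inserted value down to the next row. The recording tableau Q records, in position (i, j), the step at which that cell was added to P.
  Insert 7 (step 1): P = [7];  Q = [1]
  Insert 4 (step 2): P = [4] / [7];  Q = [1] / [2]
  Insert 3 (step 3): P = [3] / [4] / [7];  Q = [1] / [2] / [3]
  Insert 1 (step 4): P = [1] / [3] / [4] / [7];  Q = [1] / [2] / [3] / [4]
  Insert 2 (step 5): P = [1, 2] / [3] / [4] / [7];  Q = [1, 5] / [2] / [3] / [4]
  Insert 8 (step 6): P = [1, 2, 8] / [3] / [4] / [7];  Q = [1, 5, 6] / [2] / [3] / [4]
  Insert 6 (step 7): P = [1, 2, 6] / [3, 8] / [4] / [7];  Q = [1, 5, 6] / [2, 7] / [3] / [4]
  Insert 5 (step 8): P = [1, 2, 5] / [3, 6] / [4, 8] / [7];  Q = [1, 5, 6] / [2, 7] / [3, 8] / [4]
Final shape: (3, 2, 2, 1).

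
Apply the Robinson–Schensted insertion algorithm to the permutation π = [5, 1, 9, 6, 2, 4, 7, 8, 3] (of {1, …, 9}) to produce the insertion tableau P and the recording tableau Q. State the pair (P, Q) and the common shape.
P = [1, 2, 3, 7, 8] / [4, 6] / [5] / [9];  Q = [1, 3, 6, 7, 8] / [2, 4] / [5] / [9];  common shape = (5, 2, 1, 1)

Row-insert the values π_1, π_2, … into P one at a time, bumping the leftmost entry strictly greater than the inserted value down to the next row. The recording tableau Q records, in position (i, j), the step at which that cell was added to P.
  Insert 5 (step 1): P = [5];  Q = [1]
  Insert 1 (step 2): P = [1] / [5];  Q = [1] / [2]
  Insert 9 (step 3): P = [1, 9] / [5];  Q = [1, 3] / [2]
  Insert 6 (step 4): P = [1, 6] / [5, 9];  Q = [1, 3] / [2, 4]
  Insert 2 (step 5): P = [1, 2] / [5, 6] / [9];  Q = [1, 3] / [2, 4] / [5]
  Insert 4 (step 6): P = [1, 2, 4] / [5, 6] / [9];  Q = [1, 3, 6] / [2, 4] / [5]
  Insert 7 (step 7): P = [1, 2, 4, 7] / [5, 6] / [9];  Q = [1, 3, 6, 7] / [2, 4] / [5]
  Insert 8 (step 8): P = [1, 2, 4, 7, 8] / [5, 6] / [9];  Q = [1, 3, 6, 7, 8] / [2, 4] / [5]
  Insert 3 (step 9): P = [1, 2, 3, 7, 8] / [4, 6] / [5] / [9];  Q = [1, 3, 6, 7, 8] / [2, 4] / [5] / [9]
Final shape: (5, 2, 1, 1).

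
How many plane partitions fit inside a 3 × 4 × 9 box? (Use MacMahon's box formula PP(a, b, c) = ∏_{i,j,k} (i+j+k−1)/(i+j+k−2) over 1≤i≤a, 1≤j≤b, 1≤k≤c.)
PP(3, 4, 9) = 13026013

Evaluate the triple product over i = 1..3, j = 1..4, k = 1..9. The factors are (2/1) · (3/2) · (4/3) · (5/4) · (6/5) · (7/6) · (8/7) · (9/8) · … (108 factors total). The numerators and denominators telescope so the product is an integer; carrying out the multiplication exactly gives PP(3, 4, 9) = 13026013.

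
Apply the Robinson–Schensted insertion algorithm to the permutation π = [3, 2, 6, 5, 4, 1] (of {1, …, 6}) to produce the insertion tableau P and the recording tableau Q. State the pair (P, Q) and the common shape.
P = [1, 4] / [2, 5] / [3] / [6];  Q = [1, 3] / [2, 4] / [5] / [6];  common shape = (2, 2, 1, 1)

Row-insert the values π_1, π_2, … into P one at a time, bumping the leftmost entry strictly greater than the inserted value down to the next row. The recording tableau Q records, in position (i, j), the step at which that cell was added to P.
  Insert 3 (step 1): P = [3];  Q = [1]
  Insert 2 (step 2): P = [2] / [3];  Q = [1] / [2]
  Insert 6 (step 3): P = [2, 6] / [3];  Q = [1, 3] / [2]
  Insert 5 (step 4): P = [2, 5] / [3, 6];  Q = [1, 3] / [2, 4]
  Insert 4 (step 5): P = [2, 4] / [3, 5] / [6];  Q = [1, 3] / [2, 4] / [5]
  Insert 1 (step 6): P = [1, 4] / [2, 5] / [3] / [6];  Q = [1, 3] / [2, 4] / [5] / [6]
Final shape: (2, 2, 1, 1).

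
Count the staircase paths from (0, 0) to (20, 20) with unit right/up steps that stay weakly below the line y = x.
C_20 = 6564120420

These NE paths below the diagonal are counted by the Catalan number C_n = (1/(n + 1)) · C(2n, n). For n = 20: C_20 = (1/21) · C(40, 20) = 137846528820/21 = 6564120420.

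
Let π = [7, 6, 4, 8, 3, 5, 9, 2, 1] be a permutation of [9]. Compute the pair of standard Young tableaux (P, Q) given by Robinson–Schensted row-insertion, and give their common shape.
P = [1, 5, 9] / [2, 8] / [3] / [4] / [6] / [7];  Q = [1, 4, 7] / [2, 6] / [3] / [5] / [8] / [9];  common shape = (3, 2, 1, 1, 1, 1)

Row-insert the values π_1, π_2, … into P one at a time, bumping the leftmost entry strictly greater than the inserted value down to the next row. The recording tableau Q records, in position (i, j), the step at which that cell was added to P.
  Insert 7 (step 1): P = [7];  Q = [1]
  Insert 6 (step 2): P = [6] / [7];  Q = [1] / [2]
  Insert 4 (step 3): P = [4] / [6] / [7];  Q = [1] / [2] / [3]
  Insert 8 (step 4): P = [4, 8] / [6] / [7];  Q = [1, 4] / [2] / [3]
  Insert 3 (step 5): P = [3, 8] / [4] / [6] / [7];  Q = [1, 4] / [2] / [3] / [5]
  Insert 5 (step 6): P = [3, 5] / [4, 8] / [6] / [7];  Q = [1, 4] / [2, 6] / [3] / [5]
  Insert 9 (step 7): P = [3, 5, 9] / [4, 8] / [6] / [7];  Q = [1, 4, 7] / [2, 6] / [3] / [5]
  Insert 2 (step 8): P = [2, 5, 9] / [3, 8] / [4] / [6] / [7];  Q = [1, 4, 7] / [2, 6] / [3] / [5] / [8]
  Insert 1 (step 9): P = [1, 5, 9] / [2, 8] / [3] / [4] / [6] / [7];  Q = [1, 4, 7] / [2, 6] / [3] / [5] / [8] / [9]
Final shape: (3, 2, 1, 1, 1, 1).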